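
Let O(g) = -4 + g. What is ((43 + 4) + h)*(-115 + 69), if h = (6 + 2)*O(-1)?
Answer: -322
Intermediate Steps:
h = -40 (h = (6 + 2)*(-4 - 1) = 8*(-5) = -40)
((43 + 4) + h)*(-115 + 69) = ((43 + 4) - 40)*(-115 + 69) = (47 - 40)*(-46) = 7*(-46) = -322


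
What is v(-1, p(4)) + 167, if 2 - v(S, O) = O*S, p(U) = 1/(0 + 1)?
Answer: 170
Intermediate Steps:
p(U) = 1 (p(U) = 1/1 = 1)
v(S, O) = 2 - O*S
v(-1, p(4)) + 167 = (2 - 1*1*(-1)) + 167 = (2 + 1) + 167 = 3 + 167 = 170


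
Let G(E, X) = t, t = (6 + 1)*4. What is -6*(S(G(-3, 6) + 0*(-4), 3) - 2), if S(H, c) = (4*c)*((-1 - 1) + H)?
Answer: -1860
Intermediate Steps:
t = 28 (t = 7*4 = 28)
G(E, X) = 28
S(H, c) = 4*c*(-2 + H) (S(H, c) = (4*c)*(-2 + H) = 4*c*(-2 + H))
-6*(S(G(-3, 6) + 0*(-4), 3) - 2) = -6*(4*3*(-2 + (28 + 0*(-4))) - 2) = -6*(4*3*(-2 + (28 + 0)) - 2) = -6*(4*3*(-2 + 28) - 2) = -6*(4*3*26 - 2) = -6*(312 - 2) = -6*310 = -1860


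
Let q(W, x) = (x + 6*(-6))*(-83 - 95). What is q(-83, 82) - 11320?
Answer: -19508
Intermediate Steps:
q(W, x) = 6408 - 178*x (q(W, x) = (x - 36)*(-178) = (-36 + x)*(-178) = 6408 - 178*x)
q(-83, 82) - 11320 = (6408 - 178*82) - 11320 = (6408 - 14596) - 11320 = -8188 - 11320 = -19508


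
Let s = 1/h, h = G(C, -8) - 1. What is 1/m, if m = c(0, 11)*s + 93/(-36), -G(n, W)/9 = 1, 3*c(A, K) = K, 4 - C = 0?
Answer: -20/59 ≈ -0.33898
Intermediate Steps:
C = 4 (C = 4 - 1*0 = 4 + 0 = 4)
c(A, K) = K/3
G(n, W) = -9 (G(n, W) = -9*1 = -9)
h = -10 (h = -9 - 1 = -10)
s = -1/10 (s = 1/(-10) = -1/10 ≈ -0.10000)
m = -59/20 (m = ((1/3)*11)*(-1/10) + 93/(-36) = (11/3)*(-1/10) + 93*(-1/36) = -11/30 - 31/12 = -59/20 ≈ -2.9500)
1/m = 1/(-59/20) = -20/59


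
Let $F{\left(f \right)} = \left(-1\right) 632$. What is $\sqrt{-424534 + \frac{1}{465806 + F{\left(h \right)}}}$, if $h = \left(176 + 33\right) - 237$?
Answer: $\frac{i \sqrt{10207063899400690}}{155058} \approx 651.56 i$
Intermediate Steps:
$h = -28$ ($h = 209 - 237 = -28$)
$F{\left(f \right)} = -632$
$\sqrt{-424534 + \frac{1}{465806 + F{\left(h \right)}}} = \sqrt{-424534 + \frac{1}{465806 - 632}} = \sqrt{-424534 + \frac{1}{465174}} = \sqrt{- \frac{197482178915}{465174}} = \frac{i \sqrt{10207063899400690}}{155058}$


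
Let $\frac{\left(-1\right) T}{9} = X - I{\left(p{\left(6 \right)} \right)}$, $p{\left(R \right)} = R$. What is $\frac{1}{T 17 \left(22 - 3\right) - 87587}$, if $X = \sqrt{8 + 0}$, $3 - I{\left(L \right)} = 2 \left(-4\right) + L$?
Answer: $- \frac{18263}{1317247378} + \frac{2907 \sqrt{2}}{2634494756} \approx -1.2304 \cdot 10^{-5}$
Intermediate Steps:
$I{\left(L \right)} = 11 - L$ ($I{\left(L \right)} = 3 - \left(2 \left(-4\right) + L\right) = 3 - \left(-8 + L\right) = 11 - L$)
$X = 2 \sqrt{2}$ ($X = \sqrt{8} = 2 \sqrt{2} \approx 2.8284$)
$T = 45 - 18 \sqrt{2}$ ($T = - 9 \left(2 \sqrt{2} - \left(11 - 6\right)\right) = - 9 \left(2 \sqrt{2} - 5\right) = - 9 \left(-5 + 2 \sqrt{2}\right) = 45 - 18 \sqrt{2} \approx 19.544$)
$\frac{1}{T 17 \left(22 - 3\right) - 87587} = \frac{1}{\left(45 - 18 \sqrt{2}\right) 17 \left(22 - 3\right) - 87587} = \frac{1}{\left(45 - 18 \sqrt{2}\right) 17 \cdot 19 - 87587} = \frac{1}{\left(45 - 18 \sqrt{2}\right) 323 - 87587} = \frac{1}{\left(14535 - 5814 \sqrt{2}\right) - 87587} = \frac{1}{-73052 - 5814 \sqrt{2}}$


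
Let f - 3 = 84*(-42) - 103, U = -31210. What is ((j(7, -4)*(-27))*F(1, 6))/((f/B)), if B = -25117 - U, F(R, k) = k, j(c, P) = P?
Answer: -987066/907 ≈ -1088.3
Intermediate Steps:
B = 6093 (B = -25117 - 1*(-31210) = -25117 + 31210 = 6093)
f = -3628 (f = 3 + (84*(-42) - 103) = 3 + (-3528 - 103) = 3 - 3631 = -3628)
((j(7, -4)*(-27))*F(1, 6))/((f/B)) = (-4*(-27)*6)/((-3628/6093)) = (108*6)/((-3628*1/6093)) = 648/(-3628/6093) = 648*(-6093/3628) = -987066/907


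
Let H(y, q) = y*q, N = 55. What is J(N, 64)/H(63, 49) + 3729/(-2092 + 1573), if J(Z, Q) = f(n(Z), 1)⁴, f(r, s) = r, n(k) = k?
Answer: 1579220984/534051 ≈ 2957.1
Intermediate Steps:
H(y, q) = q*y
J(Z, Q) = Z⁴
J(N, 64)/H(63, 49) + 3729/(-2092 + 1573) = 55⁴/((49*63)) + 3729/(-2092 + 1573) = 9150625/3087 + 3729/(-519) = 9150625*(1/3087) + 3729*(-1/519) = 9150625/3087 - 1243/173 = 1579220984/534051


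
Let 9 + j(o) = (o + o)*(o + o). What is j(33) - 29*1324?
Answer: -34049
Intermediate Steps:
j(o) = -9 + 4*o² (j(o) = -9 + (o + o)*(o + o) = -9 + (2*o)*(2*o) = -9 + 4*o²)
j(33) - 29*1324 = (-9 + 4*33²) - 29*1324 = (-9 + 4*1089) - 38396 = (-9 + 4356) - 38396 = 4347 - 38396 = -34049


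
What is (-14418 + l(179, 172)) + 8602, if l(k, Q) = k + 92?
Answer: -5545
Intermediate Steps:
l(k, Q) = 92 + k
(-14418 + l(179, 172)) + 8602 = (-14418 + (92 + 179)) + 8602 = (-14418 + 271) + 8602 = -14147 + 8602 = -5545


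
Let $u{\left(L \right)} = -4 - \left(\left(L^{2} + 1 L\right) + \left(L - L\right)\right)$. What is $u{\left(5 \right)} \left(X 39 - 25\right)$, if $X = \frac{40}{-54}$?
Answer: $\frac{16490}{9} \approx 1832.2$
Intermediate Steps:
$X = - \frac{20}{27}$ ($X = 40 \left(- \frac{1}{54}\right) = - \frac{20}{27} \approx -0.74074$)
$u{\left(L \right)} = -4 - L - L^{2}$ ($u{\left(L \right)} = -4 - \left(\left(L^{2} + L\right) + 0\right) = -4 - \left(\left(L + L^{2}\right) + 0\right) = -4 - \left(L + L^{2}\right) = -4 - L - L^{2}$)
$u{\left(5 \right)} \left(X 39 - 25\right) = \left(-4 - 5 - 5^{2}\right) \left(\left(- \frac{20}{27}\right) 39 - 25\right) = \left(-4 - 5 - 25\right) \left(- \frac{260}{9} - 25\right) = \left(-4 - 5 - 25\right) \left(- \frac{485}{9}\right) = \left(-34\right) \left(- \frac{485}{9}\right) = \frac{16490}{9}$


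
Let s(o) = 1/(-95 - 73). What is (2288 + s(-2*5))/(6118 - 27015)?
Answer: -384383/3510696 ≈ -0.10949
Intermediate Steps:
s(o) = -1/168 (s(o) = 1/(-168) = -1/168)
(2288 + s(-2*5))/(6118 - 27015) = (2288 - 1/168)/(6118 - 27015) = (384383/168)/(-20897) = (384383/168)*(-1/20897) = -384383/3510696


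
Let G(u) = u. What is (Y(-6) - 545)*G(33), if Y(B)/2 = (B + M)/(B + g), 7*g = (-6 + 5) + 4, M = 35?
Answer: -238271/13 ≈ -18329.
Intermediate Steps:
g = 3/7 (g = ((-6 + 5) + 4)/7 = (-1 + 4)/7 = (⅐)*3 = 3/7 ≈ 0.42857)
Y(B) = 2*(35 + B)/(3/7 + B) (Y(B) = 2*((B + 35)/(B + 3/7)) = 2*((35 + B)/(3/7 + B)) = 2*(35 + B)/(3/7 + B))
(Y(-6) - 545)*G(33) = (14*(35 - 6)/(3 + 7*(-6)) - 545)*33 = (14*29/(3 - 42) - 545)*33 = (14*29/(-39) - 545)*33 = (14*(-1/39)*29 - 545)*33 = (-406/39 - 545)*33 = -21661/39*33 = -238271/13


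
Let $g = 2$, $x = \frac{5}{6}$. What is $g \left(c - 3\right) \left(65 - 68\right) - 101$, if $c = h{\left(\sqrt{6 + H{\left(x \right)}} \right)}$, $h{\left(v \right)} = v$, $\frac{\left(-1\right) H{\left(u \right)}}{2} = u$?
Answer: $-83 - 2 \sqrt{39} \approx -95.49$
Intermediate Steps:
$x = \frac{5}{6}$ ($x = 5 \cdot \frac{1}{6} = \frac{5}{6} \approx 0.83333$)
$H{\left(u \right)} = - 2 u$
$c = \frac{\sqrt{39}}{3}$ ($c = \sqrt{6 - \frac{5}{3}} = \sqrt{\frac{13}{3}} = \frac{\sqrt{39}}{3} \approx 2.0817$)
$g \left(c - 3\right) \left(65 - 68\right) - 101 = 2 \left(\frac{\sqrt{39}}{3} - 3\right) \left(65 - 68\right) - 101 = 2 \left(-3 + \frac{\sqrt{39}}{3}\right) \left(65 - 68\right) - 101 = \left(-6 + \frac{2 \sqrt{39}}{3}\right) \left(-3\right) - 101 = \left(18 - 2 \sqrt{39}\right) - 101 = -83 - 2 \sqrt{39}$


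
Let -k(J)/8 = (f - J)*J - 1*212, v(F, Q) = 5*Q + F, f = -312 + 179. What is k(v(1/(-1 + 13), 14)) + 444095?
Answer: 10073755/18 ≈ 5.5965e+5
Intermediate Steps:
f = -133
v(F, Q) = F + 5*Q
k(J) = 1696 - 8*J*(-133 - J) (k(J) = -8*((-133 - J)*J - 1*212) = -8*(J*(-133 - J) - 212) = -8*(-212 + J*(-133 - J)) = 1696 - 8*J*(-133 - J))
k(v(1/(-1 + 13), 14)) + 444095 = (1696 + 8*(1/(-1 + 13) + 5*14)² + 1064*(1/(-1 + 13) + 5*14)) + 444095 = (1696 + 8*(1/12 + 70)² + 1064*(1/12 + 70)) + 444095 = (1696 + 8*(841/12)² + 1064*(841/12)) + 444095 = (1696 + 8*(707281/144) + 223706/3) + 444095 = (1696 + 707281/18 + 223706/3) + 444095 = 2080045/18 + 444095 = 10073755/18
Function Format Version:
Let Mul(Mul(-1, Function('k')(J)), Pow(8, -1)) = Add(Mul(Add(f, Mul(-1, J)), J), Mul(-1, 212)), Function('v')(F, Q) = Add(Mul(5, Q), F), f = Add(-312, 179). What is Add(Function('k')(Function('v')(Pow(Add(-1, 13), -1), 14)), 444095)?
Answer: Rational(10073755, 18) ≈ 5.5965e+5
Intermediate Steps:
f = -133
Function('v')(F, Q) = Add(F, Mul(5, Q))
Function('k')(J) = Add(1696, Mul(-8, J, Add(-133, Mul(-1, J)))) (Function('k')(J) = Mul(-8, Add(Mul(Add(-133, Mul(-1, J)), J), Mul(-1, 212))) = Mul(-8, Add(Mul(J, Add(-133, Mul(-1, J))), -212)) = Mul(-8, Add(-212, Mul(J, Add(-133, Mul(-1, J))))) = Add(1696, Mul(-8, J, Add(-133, Mul(-1, J)))))
Add(Function('k')(Function('v')(Pow(Add(-1, 13), -1), 14)), 444095) = Add(Add(1696, Mul(8, Pow(Add(Pow(Add(-1, 13), -1), Mul(5, 14)), 2)), Mul(1064, Add(Pow(Add(-1, 13), -1), Mul(5, 14)))), 444095) = Add(Add(1696, Mul(8, Pow(Add(Pow(12, -1), 70), 2)), Mul(1064, Add(Pow(12, -1), 70))), 444095) = Add(Add(1696, Mul(8, Pow(Add(Rational(1, 12), 70), 2)), Mul(1064, Add(Rational(1, 12), 70))), 444095) = Add(Add(1696, Mul(8, Pow(Rational(841, 12), 2)), Mul(1064, Rational(841, 12))), 444095) = Add(Add(1696, Mul(8, Rational(707281, 144)), Rational(223706, 3)), 444095) = Add(Add(1696, Rational(707281, 18), Rational(223706, 3)), 444095) = Add(Rational(2080045, 18), 444095) = Rational(10073755, 18)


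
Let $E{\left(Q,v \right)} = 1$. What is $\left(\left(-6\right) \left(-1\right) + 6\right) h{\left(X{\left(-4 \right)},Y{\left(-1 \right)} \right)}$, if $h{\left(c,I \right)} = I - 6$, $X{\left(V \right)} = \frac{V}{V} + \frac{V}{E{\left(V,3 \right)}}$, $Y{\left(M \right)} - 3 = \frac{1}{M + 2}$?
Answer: $-24$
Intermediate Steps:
$Y{\left(M \right)} = 3 + \frac{1}{2 + M}$ ($Y{\left(M \right)} = 3 + \frac{1}{M + 2} = 3 + \frac{1}{2 + M}$)
$X{\left(V \right)} = 1 + V$ ($X{\left(V \right)} = \frac{V}{V} + \frac{V}{1} = 1 + V 1 = 1 + V$)
$h{\left(c,I \right)} = -6 + I$ ($h{\left(c,I \right)} = I - 6 = -6 + I$)
$\left(\left(-6\right) \left(-1\right) + 6\right) h{\left(X{\left(-4 \right)},Y{\left(-1 \right)} \right)} = \left(\left(-6\right) \left(-1\right) + 6\right) \left(-6 + \frac{7 + 3 \left(-1\right)}{2 - 1}\right) = \left(6 + 6\right) \left(-6 + \frac{7 - 3}{1}\right) = 12 \left(-6 + 1 \cdot 4\right) = 12 \left(-6 + 4\right) = 12 \left(-2\right) = -24$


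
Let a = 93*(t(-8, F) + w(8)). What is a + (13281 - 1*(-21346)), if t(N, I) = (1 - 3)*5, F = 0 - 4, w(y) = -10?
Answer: 32767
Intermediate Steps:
F = -4
t(N, I) = -10 (t(N, I) = -2*5 = -10)
a = -1860 (a = 93*(-10 - 10) = 93*(-20) = -1860)
a + (13281 - 1*(-21346)) = -1860 + (13281 - 1*(-21346)) = -1860 + (13281 + 21346) = -1860 + 34627 = 32767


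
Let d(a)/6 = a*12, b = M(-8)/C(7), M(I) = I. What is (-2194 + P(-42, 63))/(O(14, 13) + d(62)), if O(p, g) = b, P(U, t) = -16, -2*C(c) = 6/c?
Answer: -3315/6724 ≈ -0.49301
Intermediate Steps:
C(c) = -3/c
b = 56/3 (b = -8/((-3/7)) = -8/((-3*⅐)) = -8/(-3/7) = -8*(-7/3) = 56/3 ≈ 18.667)
O(p, g) = 56/3
d(a) = 72*a (d(a) = 6*(a*12) = 6*(12*a) = 72*a)
(-2194 + P(-42, 63))/(O(14, 13) + d(62)) = (-2194 - 16)/(56/3 + 72*62) = -2210/(56/3 + 4464) = -2210/13448/3 = -2210*3/13448 = -3315/6724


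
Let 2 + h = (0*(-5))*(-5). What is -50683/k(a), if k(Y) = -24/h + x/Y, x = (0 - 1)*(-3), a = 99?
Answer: -1672539/397 ≈ -4212.9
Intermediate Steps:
h = -2 (h = -2 + (0*(-5))*(-5) = -2 + 0*(-5) = -2 + 0 = -2)
x = 3 (x = -1*(-3) = 3)
k(Y) = 12 + 3/Y (k(Y) = -24/(-2) + 3/Y = -24*(-½) + 3/Y = 12 + 3/Y)
-50683/k(a) = -50683/(12 + 3/99) = -50683/(12 + 3*(1/99)) = -50683/(12 + 1/33) = -50683/397/33 = -50683*33/397 = -1672539/397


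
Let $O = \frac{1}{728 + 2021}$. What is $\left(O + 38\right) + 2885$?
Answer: $\frac{8035328}{2749} \approx 2923.0$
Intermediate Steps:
$O = \frac{1}{2749} \approx 0.00036377$
$\left(O + 38\right) + 2885 = \left(\frac{1}{2749} + 38\right) + 2885 = \frac{104463}{2749} + 2885 = \frac{8035328}{2749}$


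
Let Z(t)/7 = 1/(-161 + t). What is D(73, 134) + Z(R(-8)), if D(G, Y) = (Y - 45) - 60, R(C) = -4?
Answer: 4778/165 ≈ 28.958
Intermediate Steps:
D(G, Y) = -105 + Y (D(G, Y) = (-45 + Y) - 60 = -105 + Y)
Z(t) = 7/(-161 + t)
D(73, 134) + Z(R(-8)) = (-105 + 134) + 7/(-161 - 4) = 29 + 7/(-165) = 29 + 7*(-1/165) = 29 - 7/165 = 4778/165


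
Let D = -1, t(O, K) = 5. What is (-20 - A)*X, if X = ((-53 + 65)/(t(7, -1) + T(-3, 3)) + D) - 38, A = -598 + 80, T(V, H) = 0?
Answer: -91134/5 ≈ -18227.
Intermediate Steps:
A = -518
X = -183/5 (X = ((-53 + 65)/(5 + 0) - 1) - 38 = (12/5 - 1) - 38 = 7/5 - 38 = -183/5 ≈ -36.600)
(-20 - A)*X = (-20 - 1*(-518))*(-183/5) = (-20 + 518)*(-183/5) = 498*(-183/5) = -91134/5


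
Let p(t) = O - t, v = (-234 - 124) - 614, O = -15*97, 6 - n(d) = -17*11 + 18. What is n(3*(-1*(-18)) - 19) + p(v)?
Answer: -308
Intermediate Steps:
n(d) = 175 (n(d) = 6 - (-17*11 + 18) = 6 - (-187 + 18) = 6 - 1*(-169) = 6 + 169 = 175)
O = -1455
v = -972 (v = -358 - 614 = -972)
p(t) = -1455 - t
n(3*(-1*(-18)) - 19) + p(v) = 175 + (-1455 - 1*(-972)) = 175 + (-1455 + 972) = 175 - 483 = -308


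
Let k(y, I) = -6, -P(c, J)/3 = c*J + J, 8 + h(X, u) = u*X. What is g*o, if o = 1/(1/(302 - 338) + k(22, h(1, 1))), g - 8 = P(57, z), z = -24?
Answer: -150624/217 ≈ -694.12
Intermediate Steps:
h(X, u) = -8 + X*u (h(X, u) = -8 + u*X = -8 + X*u)
P(c, J) = -3*J - 3*J*c (P(c, J) = -3*(c*J + J) = -3*(J*c + J) = -3*(J + J*c) = -3*J - 3*J*c)
g = 4184 (g = 8 - 3*(-24)*(1 + 57) = 8 - 3*(-24)*58 = 8 + 4176 = 4184)
o = -36/217 (o = 1/(1/(302 - 338) - 6) = 1/(1/(-36) - 6) = 1/(-1/36 - 6) = 1/(-217/36) = -36/217 ≈ -0.16590)
g*o = 4184*(-36/217) = -150624/217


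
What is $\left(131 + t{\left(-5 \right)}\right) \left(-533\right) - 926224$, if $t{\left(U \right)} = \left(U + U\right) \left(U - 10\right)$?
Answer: $-1075997$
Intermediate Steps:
$t{\left(U \right)} = 2 U \left(-10 + U\right)$
$\left(131 + t{\left(-5 \right)}\right) \left(-533\right) - 926224 = \left(131 + 2 \left(-5\right) \left(-10 - 5\right)\right) \left(-533\right) - 926224 = \left(131 + 2 \left(-5\right) \left(-15\right)\right) \left(-533\right) - 926224 = \left(131 + 150\right) \left(-533\right) - 926224 = 281 \left(-533\right) - 926224 = -149773 - 926224 = -1075997$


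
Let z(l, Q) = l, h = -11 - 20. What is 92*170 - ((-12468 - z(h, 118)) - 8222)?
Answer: 36299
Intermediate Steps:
h = -31
92*170 - ((-12468 - z(h, 118)) - 8222) = 92*170 - ((-12468 - 1*(-31)) - 8222) = 15640 - ((-12468 + 31) - 8222) = 15640 - (-12437 - 8222) = 15640 - 1*(-20659) = 15640 + 20659 = 36299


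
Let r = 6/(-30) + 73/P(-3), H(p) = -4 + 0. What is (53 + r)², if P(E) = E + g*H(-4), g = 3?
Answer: 516961/225 ≈ 2297.6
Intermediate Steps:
H(p) = -4
P(E) = -12 + E (P(E) = E + 3*(-4) = E - 12 = -12 + E)
r = -76/15 (r = 6/(-30) + 73/(-12 - 3) = 6*(-1/30) + 73/(-15) = -⅕ + 73*(-1/15) = -⅕ - 73/15 = -76/15 ≈ -5.0667)
(53 + r)² = (53 - 76/15)² = (719/15)² = 516961/225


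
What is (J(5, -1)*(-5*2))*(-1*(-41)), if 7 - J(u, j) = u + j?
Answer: -1230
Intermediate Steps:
J(u, j) = 7 - j - u (J(u, j) = 7 - (u + j) = 7 - (j + u) = 7 + (-j - u) = 7 - j - u)
(J(5, -1)*(-5*2))*(-1*(-41)) = ((7 - 1*(-1) - 1*5)*(-5*2))*(-1*(-41)) = ((7 + 1 - 5)*(-10))*41 = (3*(-10))*41 = -30*41 = -1230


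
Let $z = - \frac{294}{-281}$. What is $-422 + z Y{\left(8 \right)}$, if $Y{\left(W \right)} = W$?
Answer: $- \frac{116230}{281} \approx -413.63$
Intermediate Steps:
$z = \frac{294}{281}$ ($z = \left(-294\right) \left(- \frac{1}{281}\right) = \frac{294}{281} \approx 1.0463$)
$-422 + z Y{\left(8 \right)} = -422 + \frac{294}{281} \cdot 8 = -422 + \frac{2352}{281} = - \frac{116230}{281}$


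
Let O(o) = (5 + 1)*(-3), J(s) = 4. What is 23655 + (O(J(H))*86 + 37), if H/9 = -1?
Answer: 22144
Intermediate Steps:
H = -9 (H = 9*(-1) = -9)
O(o) = -18 (O(o) = 6*(-3) = -18)
23655 + (O(J(H))*86 + 37) = 23655 + (-18*86 + 37) = 23655 + (-1548 + 37) = 23655 - 1511 = 22144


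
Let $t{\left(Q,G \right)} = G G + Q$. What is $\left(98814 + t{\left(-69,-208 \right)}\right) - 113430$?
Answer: $28579$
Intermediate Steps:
$t{\left(Q,G \right)} = Q + G^{2}$ ($t{\left(Q,G \right)} = G^{2} + Q = Q + G^{2}$)
$\left(98814 + t{\left(-69,-208 \right)}\right) - 113430 = \left(98814 - \left(69 - \left(-208\right)^{2}\right)\right) - 113430 = \left(98814 + \left(-69 + 43264\right)\right) - 113430 = \left(98814 + 43195\right) - 113430 = 142009 - 113430 = 28579$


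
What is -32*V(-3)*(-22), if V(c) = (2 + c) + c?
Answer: -2816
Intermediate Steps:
V(c) = 2 + 2*c
-32*V(-3)*(-22) = -32*(2 + 2*(-3))*(-22) = -32*(2 - 6)*(-22) = -32*(-4)*(-22) = 128*(-22) = -2816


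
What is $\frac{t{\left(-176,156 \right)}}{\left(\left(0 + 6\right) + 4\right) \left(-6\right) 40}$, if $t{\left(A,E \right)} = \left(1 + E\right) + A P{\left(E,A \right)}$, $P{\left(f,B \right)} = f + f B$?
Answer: $- \frac{4804957}{2400} \approx -2002.1$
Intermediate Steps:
$P{\left(f,B \right)} = f + B f$
$t{\left(A,E \right)} = 1 + E + A E \left(1 + A\right)$ ($t{\left(A,E \right)} = \left(1 + E\right) + A E \left(1 + A\right) = 1 + E + A E \left(1 + A\right)$)
$\frac{t{\left(-176,156 \right)}}{\left(\left(0 + 6\right) + 4\right) \left(-6\right) 40} = \frac{1 + 156 - 27456 \left(1 - 176\right)}{\left(\left(0 + 6\right) + 4\right) \left(-6\right) 40} = \frac{1 + 156 - 27456 \left(-175\right)}{\left(6 + 4\right) \left(-6\right) 40} = \frac{1 + 156 + 4804800}{10 \left(-6\right) 40} = \frac{4804957}{\left(-60\right) 40} = \frac{4804957}{-2400} = 4804957 \left(- \frac{1}{2400}\right) = - \frac{4804957}{2400}$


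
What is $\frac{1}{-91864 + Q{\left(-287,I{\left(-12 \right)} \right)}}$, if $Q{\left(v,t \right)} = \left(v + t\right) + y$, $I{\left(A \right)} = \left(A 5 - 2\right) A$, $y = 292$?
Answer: $- \frac{1}{91115} \approx -1.0975 \cdot 10^{-5}$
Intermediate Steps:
$I{\left(A \right)} = A \left(-2 + 5 A\right)$ ($I{\left(A \right)} = \left(5 A - 2\right) A = \left(-2 + 5 A\right) A = A \left(-2 + 5 A\right)$)
$Q{\left(v,t \right)} = 292 + t + v$ ($Q{\left(v,t \right)} = \left(v + t\right) + 292 = \left(t + v\right) + 292 = 292 + t + v$)
$\frac{1}{-91864 + Q{\left(-287,I{\left(-12 \right)} \right)}} = \frac{1}{-91864 - \left(-5 + 12 \left(-2 + 5 \left(-12\right)\right)\right)} = \frac{1}{-91864 - \left(-5 + 12 \left(-2 - 60\right)\right)} = \frac{1}{-91864 - -749} = \frac{1}{-91864 + \left(292 + 744 - 287\right)} = \frac{1}{-91864 + 749} = \frac{1}{-91115} = - \frac{1}{91115}$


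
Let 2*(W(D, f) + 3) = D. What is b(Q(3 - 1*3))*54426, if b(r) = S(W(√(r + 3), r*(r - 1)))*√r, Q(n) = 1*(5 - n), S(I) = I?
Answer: 54426*√5*(-3 + √2) ≈ -1.9299e+5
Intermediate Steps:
W(D, f) = -3 + D/2
Q(n) = 5 - n
b(r) = √r*(-3 + √(3 + r)/2) (b(r) = (-3 + √(r + 3)/2)*√r = (-3 + √(3 + r)/2)*√r = √r*(-3 + √(3 + r)/2))
b(Q(3 - 1*3))*54426 = (√(5 - (3 - 1*3))*(-6 + √(3 + (5 - (3 - 1*3))))/2)*54426 = (√(5 - (3 - 3))*(-6 + √(3 + (5 - (3 - 3))))/2)*54426 = (√(5 - 1*0)*(-6 + √(3 + (5 - 1*0)))/2)*54426 = (√(5 + 0)*(-6 + √(3 + (5 + 0)))/2)*54426 = (√5*(-6 + √(3 + 5))/2)*54426 = (√5*(-6 + √8)/2)*54426 = (√5*(-6 + 2*√2)/2)*54426 = 27213*√5*(-6 + 2*√2)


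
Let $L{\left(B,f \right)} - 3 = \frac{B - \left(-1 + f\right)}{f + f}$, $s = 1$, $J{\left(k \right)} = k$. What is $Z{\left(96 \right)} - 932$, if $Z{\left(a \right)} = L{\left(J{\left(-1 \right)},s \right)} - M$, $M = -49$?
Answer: $- \frac{1761}{2} \approx -880.5$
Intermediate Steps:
$L{\left(B,f \right)} = 3 + \frac{1 + B - f}{2 f}$ ($L{\left(B,f \right)} = 3 + \frac{B - \left(-1 + f\right)}{f + f} = 3 + \frac{1 + B - f}{2 f}$)
$Z{\left(a \right)} = \frac{103}{2}$ ($Z{\left(a \right)} = \frac{1 - 1 + 5 \cdot 1}{2 \cdot 1} - -49 = \frac{1}{2} \cdot 1 \left(1 - 1 + 5\right) + 49 = \frac{1}{2} \cdot 1 \cdot 5 + 49 = \frac{5}{2} + 49 = \frac{103}{2}$)
$Z{\left(96 \right)} - 932 = \frac{103}{2} - 932 = - \frac{1761}{2}$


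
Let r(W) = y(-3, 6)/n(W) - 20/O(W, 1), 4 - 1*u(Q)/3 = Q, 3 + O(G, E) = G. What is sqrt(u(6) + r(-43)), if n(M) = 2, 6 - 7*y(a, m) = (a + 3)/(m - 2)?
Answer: I*sqrt(133147)/161 ≈ 2.2664*I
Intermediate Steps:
O(G, E) = -3 + G
u(Q) = 12 - 3*Q
y(a, m) = 6/7 - (3 + a)/(7*(-2 + m)) (y(a, m) = 6/7 - (a + 3)/(7*(m - 2)) = 6/7 - (3 + a)/(7*(-2 + m)))
r(W) = 3/7 - 20/(-3 + W) (r(W) = ((-15 - 1*(-3) + 6*6)/(7*(-2 + 6)))/2 - 20/(-3 + W) = ((1/7)*(-15 + 3 + 36)/4)*(1/2) - 20/(-3 + W) = ((1/7)*(1/4)*24)*(1/2) - 20/(-3 + W) = (6/7)*(1/2) - 20/(-3 + W) = 3/7 - 20/(-3 + W))
sqrt(u(6) + r(-43)) = sqrt((12 - 3*6) + (-149 + 3*(-43))/(7*(-3 - 43))) = sqrt((12 - 18) + (1/7)*(-149 - 129)/(-46)) = sqrt(-6 + (1/7)*(-1/46)*(-278)) = sqrt(-6 + 139/161) = sqrt(-827/161) = I*sqrt(133147)/161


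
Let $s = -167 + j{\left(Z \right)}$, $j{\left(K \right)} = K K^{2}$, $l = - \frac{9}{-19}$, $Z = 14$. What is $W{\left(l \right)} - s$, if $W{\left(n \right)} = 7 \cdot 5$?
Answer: $-2542$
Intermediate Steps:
$l = \frac{9}{19}$ ($l = \left(-9\right) \left(- \frac{1}{19}\right) = \frac{9}{19} \approx 0.47368$)
$j{\left(K \right)} = K^{3}$
$W{\left(n \right)} = 35$
$s = 2577$ ($s = -167 + 14^{3} = -167 + 2744 = 2577$)
$W{\left(l \right)} - s = 35 - 2577 = -2542$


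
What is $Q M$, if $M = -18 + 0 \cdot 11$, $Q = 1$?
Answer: $-18$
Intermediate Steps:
$M = -18$ ($M = -18 + 0 = -18$)
$Q M = 1 \left(-18\right) = -18$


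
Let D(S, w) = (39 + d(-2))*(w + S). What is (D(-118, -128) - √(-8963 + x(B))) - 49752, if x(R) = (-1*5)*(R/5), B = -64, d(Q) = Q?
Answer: -58854 - I*√8899 ≈ -58854.0 - 94.334*I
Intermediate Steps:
D(S, w) = 37*S + 37*w (D(S, w) = (39 - 2)*(w + S) = 37*(S + w) = 37*S + 37*w)
x(R) = -R (x(R) = -5*R/5 = -R)
(D(-118, -128) - √(-8963 + x(B))) - 49752 = ((37*(-118) + 37*(-128)) - √(-8963 - 1*(-64))) - 49752 = ((-4366 - 4736) - √(-8963 + 64)) - 49752 = (-9102 - √(-8899)) - 49752 = (-9102 - I*√8899) - 49752 = -58854 - I*√8899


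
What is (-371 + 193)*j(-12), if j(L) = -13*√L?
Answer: 4628*I*√3 ≈ 8015.9*I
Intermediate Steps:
(-371 + 193)*j(-12) = (-371 + 193)*(-26*I*√3) = -(-2314)*2*I*√3 = -(-4628)*I*√3 = 4628*I*√3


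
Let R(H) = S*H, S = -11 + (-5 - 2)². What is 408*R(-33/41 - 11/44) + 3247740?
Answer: 132486792/41 ≈ 3.2314e+6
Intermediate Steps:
S = 38 (S = -11 + (-7)² = -11 + 49 = 38)
R(H) = 38*H
408*R(-33/41 - 11/44) + 3247740 = 408*(38*(-33/41 - 11/44)) + 3247740 = 408*(38*(-33*1/41 - 11*1/44)) + 3247740 = 408*(38*(-33/41 - ¼)) + 3247740 = 408*(38*(-173/164)) + 3247740 = 408*(-3287/82) + 3247740 = -670548/41 + 3247740 = 132486792/41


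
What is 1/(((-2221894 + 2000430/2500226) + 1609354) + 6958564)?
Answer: 1250113/7933248100927 ≈ 1.5758e-7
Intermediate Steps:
1/(((-2221894 + 2000430/2500226) + 1609354) + 6958564) = 1/(((-2221894 + 2000430*(1/2500226)) + 1609354) + 6958564) = 1/(((-2221894 + 1000215/1250113) + 1609354) + 6958564) = 1/((-2777617573807/1250113 + 1609354) + 6958564) = 1/(-765743216805/1250113 + 6958564) = 1/(7933248100927/1250113) = 1250113/7933248100927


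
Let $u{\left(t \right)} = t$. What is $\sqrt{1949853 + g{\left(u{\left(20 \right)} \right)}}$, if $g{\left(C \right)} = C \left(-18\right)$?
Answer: $\sqrt{1949493} \approx 1396.2$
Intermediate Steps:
$g{\left(C \right)} = - 18 C$
$\sqrt{1949853 + g{\left(u{\left(20 \right)} \right)}} = \sqrt{1949853 - 360} = \sqrt{1949493}$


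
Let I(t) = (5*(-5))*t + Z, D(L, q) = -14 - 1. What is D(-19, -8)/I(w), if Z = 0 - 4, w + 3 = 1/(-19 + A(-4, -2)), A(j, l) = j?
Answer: -345/1658 ≈ -0.20808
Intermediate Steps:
D(L, q) = -15
w = -70/23 (w = -3 + 1/(-19 - 4) = -3 + 1/(-23) = -3 - 1/23 = -70/23 ≈ -3.0435)
Z = -4
I(t) = -4 - 25*t (I(t) = (5*(-5))*t - 4 = -25*t - 4 = -4 - 25*t)
D(-19, -8)/I(w) = -15/(-4 - 25*(-70/23)) = -15/(-4 + 1750/23) = -15/1658/23 = -15*23/1658 = -345/1658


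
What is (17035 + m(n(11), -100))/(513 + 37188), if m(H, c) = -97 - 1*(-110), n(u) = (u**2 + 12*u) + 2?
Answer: 17048/37701 ≈ 0.45219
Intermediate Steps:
n(u) = 2 + u**2 + 12*u
m(H, c) = 13 (m(H, c) = -97 + 110 = 13)
(17035 + m(n(11), -100))/(513 + 37188) = (17035 + 13)/(513 + 37188) = 17048/37701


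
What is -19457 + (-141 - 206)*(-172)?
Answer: 40227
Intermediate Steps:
-19457 + (-141 - 206)*(-172) = -19457 - 347*(-172) = -19457 + 59684 = 40227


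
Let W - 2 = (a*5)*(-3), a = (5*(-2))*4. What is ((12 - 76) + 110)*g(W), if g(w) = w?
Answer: 27692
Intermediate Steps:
a = -40 (a = -10*4 = -40)
W = 602 (W = 2 - 40*5*(-3) = 2 - 200*(-3) = 2 + 600 = 602)
((12 - 76) + 110)*g(W) = ((12 - 76) + 110)*602 = (-64 + 110)*602 = 46*602 = 27692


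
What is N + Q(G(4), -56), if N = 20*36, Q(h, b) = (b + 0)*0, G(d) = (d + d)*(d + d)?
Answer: 720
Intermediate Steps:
G(d) = 4*d² (G(d) = (2*d)*(2*d) = 4*d²)
Q(h, b) = 0 (Q(h, b) = b*0 = 0)
N = 720
N + Q(G(4), -56) = 720 + 0 = 720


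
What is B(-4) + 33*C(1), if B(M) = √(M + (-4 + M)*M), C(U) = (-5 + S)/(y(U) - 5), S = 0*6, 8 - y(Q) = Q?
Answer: -165/2 + 2*√7 ≈ -77.208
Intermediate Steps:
y(Q) = 8 - Q
S = 0
C(U) = -5/(3 - U) (C(U) = (-5 + 0)/((8 - U) - 5) = -5/(3 - U))
B(M) = √(M + M*(-4 + M))
B(-4) + 33*C(1) = √(-4*(-3 - 4)) + 33*(5/(-3 + 1)) = √(-4*(-7)) + 33*(5/(-2)) = √28 + 33*(5*(-½)) = 2*√7 + 33*(-5/2) = 2*√7 - 165/2 = -165/2 + 2*√7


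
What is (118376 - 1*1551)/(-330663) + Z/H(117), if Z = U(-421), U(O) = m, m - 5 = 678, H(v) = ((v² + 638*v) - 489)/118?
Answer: 2731140812/4841236983 ≈ 0.56414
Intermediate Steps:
H(v) = -489/118 + v²/118 + 319*v/59 (H(v) = (-489 + v² + 638*v)*(1/118) = -489/118 + v²/118 + 319*v/59)
m = 683 (m = 5 + 678 = 683)
U(O) = 683
Z = 683
(118376 - 1*1551)/(-330663) + Z/H(117) = (118376 - 1*1551)/(-330663) + 683/(-489/118 + (1/118)*117² + (319/59)*117) = (118376 - 1551)*(-1/330663) + 683/(-489/118 + (1/118)*13689 + 37323/59) = 116825*(-1/330663) + 683/(-489/118 + 13689/118 + 37323/59) = -116825/330663 + 683/(43923/59) = -116825/330663 + 683*(59/43923) = -116825/330663 + 40297/43923 = 2731140812/4841236983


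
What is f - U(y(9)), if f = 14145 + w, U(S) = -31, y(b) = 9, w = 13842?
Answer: 28018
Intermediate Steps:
f = 27987 (f = 14145 + 13842 = 27987)
f - U(y(9)) = 27987 - 1*(-31) = 27987 + 31 = 28018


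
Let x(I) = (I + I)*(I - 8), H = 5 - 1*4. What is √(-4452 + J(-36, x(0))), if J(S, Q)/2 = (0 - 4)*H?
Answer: 2*I*√1115 ≈ 66.783*I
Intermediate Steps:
H = 1 (H = 5 - 4 = 1)
x(I) = 2*I*(-8 + I) (x(I) = (2*I)*(-8 + I) = 2*I*(-8 + I))
J(S, Q) = -8 (J(S, Q) = 2*((0 - 4)*1) = 2*(-4*1) = 2*(-4) = -8)
√(-4452 + J(-36, x(0))) = √(-4452 - 8) = √(-4460) = 2*I*√1115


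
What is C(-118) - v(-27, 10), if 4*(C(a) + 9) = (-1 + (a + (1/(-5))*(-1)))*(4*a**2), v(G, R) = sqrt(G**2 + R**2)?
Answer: -8270901/5 - sqrt(829) ≈ -1.6542e+6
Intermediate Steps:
C(a) = -9 + a**2*(-4/5 + a) (C(a) = -9 + ((-1 + (a + (1/(-5))*(-1)))*(4*a**2))/4 = -9 + ((-1 + (a + (1*(-1/5))*(-1)))*(4*a**2))/4 = -9 + ((-1 + (a - 1/5*(-1)))*(4*a**2))/4 = -9 + ((-1 + (a + 1/5))*(4*a**2))/4 = -9 + ((-1 + (1/5 + a))*(4*a**2))/4 = -9 + ((-4/5 + a)*(4*a**2))/4 = -9 + (4*a**2*(-4/5 + a))/4 = -9 + a**2*(-4/5 + a))
C(-118) - v(-27, 10) = (-9 + (-118)**3 - 4/5*(-118)**2) - sqrt((-27)**2 + 10**2) = (-9 - 1643032 - 4/5*13924) - sqrt(729 + 100) = (-9 - 1643032 - 55696/5) - sqrt(829) = -8270901/5 - sqrt(829)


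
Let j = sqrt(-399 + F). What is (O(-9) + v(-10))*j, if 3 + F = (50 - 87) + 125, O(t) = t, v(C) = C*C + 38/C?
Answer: 436*I*sqrt(314)/5 ≈ 1545.2*I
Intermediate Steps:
v(C) = C**2 + 38/C
F = 85 (F = -3 + ((50 - 87) + 125) = -3 + (-37 + 125) = -3 + 88 = 85)
j = I*sqrt(314) (j = sqrt(-399 + 85) = sqrt(-314) = I*sqrt(314) ≈ 17.72*I)
(O(-9) + v(-10))*j = (-9 + (38 + (-10)**3)/(-10))*(I*sqrt(314)) = (-9 - (38 - 1000)/10)*(I*sqrt(314)) = (-9 - 1/10*(-962))*(I*sqrt(314)) = (-9 + 481/5)*(I*sqrt(314)) = 436*(I*sqrt(314))/5 = 436*I*sqrt(314)/5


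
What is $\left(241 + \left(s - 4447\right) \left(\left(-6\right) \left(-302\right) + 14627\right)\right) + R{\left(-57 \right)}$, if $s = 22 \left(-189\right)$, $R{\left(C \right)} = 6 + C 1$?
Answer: $-141457405$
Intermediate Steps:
$R{\left(C \right)} = 6 + C$
$s = -4158$
$\left(241 + \left(s - 4447\right) \left(\left(-6\right) \left(-302\right) + 14627\right)\right) + R{\left(-57 \right)} = \left(241 + \left(-4158 - 4447\right) \left(\left(-6\right) \left(-302\right) + 14627\right)\right) + \left(6 - 57\right) = \left(241 - 8605 \left(1812 + 14627\right)\right) - 51 = \left(241 - 141457595\right) - 51 = -141457354 - 51 = -141457405$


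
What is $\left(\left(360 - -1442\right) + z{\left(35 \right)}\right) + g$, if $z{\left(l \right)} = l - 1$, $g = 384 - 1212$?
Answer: $1008$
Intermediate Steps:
$g = -828$
$z{\left(l \right)} = -1 + l$ ($z{\left(l \right)} = l - 1 = -1 + l$)
$\left(\left(360 - -1442\right) + z{\left(35 \right)}\right) + g = \left(\left(360 - -1442\right) + \left(-1 + 35\right)\right) - 828 = \left(\left(360 + 1442\right) + 34\right) - 828 = \left(1802 + 34\right) - 828 = 1836 - 828 = 1008$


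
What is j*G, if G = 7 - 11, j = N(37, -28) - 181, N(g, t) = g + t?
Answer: 688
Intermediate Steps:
j = -172 (j = (37 - 28) - 181 = 9 - 181 = -172)
G = -4
j*G = -172*(-4) = 688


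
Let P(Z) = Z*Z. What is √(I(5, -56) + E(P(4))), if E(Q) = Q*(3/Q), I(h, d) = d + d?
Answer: I*√109 ≈ 10.44*I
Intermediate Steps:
I(h, d) = 2*d
P(Z) = Z²
E(Q) = 3
√(I(5, -56) + E(P(4))) = √(2*(-56) + 3) = √(-112 + 3) = √(-109) = I*√109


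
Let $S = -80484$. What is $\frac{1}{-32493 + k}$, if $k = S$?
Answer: $- \frac{1}{112977} \approx -8.8514 \cdot 10^{-6}$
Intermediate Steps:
$k = -80484$
$\frac{1}{-32493 + k} = \frac{1}{-32493 - 80484} = \frac{1}{-112977} = - \frac{1}{112977}$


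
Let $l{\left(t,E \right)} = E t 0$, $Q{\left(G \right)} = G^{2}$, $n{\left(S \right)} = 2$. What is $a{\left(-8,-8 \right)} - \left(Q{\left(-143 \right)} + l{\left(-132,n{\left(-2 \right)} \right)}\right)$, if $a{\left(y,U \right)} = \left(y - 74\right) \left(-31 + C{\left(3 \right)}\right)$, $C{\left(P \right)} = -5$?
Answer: $-17497$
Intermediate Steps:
$l{\left(t,E \right)} = 0$
$a{\left(y,U \right)} = 2664 - 36 y$ ($a{\left(y,U \right)} = \left(y - 74\right) \left(-31 - 5\right) = \left(-74 + y\right) \left(-36\right) = 2664 - 36 y$)
$a{\left(-8,-8 \right)} - \left(Q{\left(-143 \right)} + l{\left(-132,n{\left(-2 \right)} \right)}\right) = \left(2664 - -288\right) - \left(\left(-143\right)^{2} + 0\right) = \left(2664 + 288\right) - \left(20449 + 0\right) = 2952 - 20449 = -17497$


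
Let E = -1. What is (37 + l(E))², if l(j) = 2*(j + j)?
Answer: 1089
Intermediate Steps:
l(j) = 4*j (l(j) = 2*(2*j) = 4*j)
(37 + l(E))² = (37 + 4*(-1))² = (37 - 4)² = 33² = 1089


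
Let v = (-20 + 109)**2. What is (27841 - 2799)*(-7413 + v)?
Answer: 12721336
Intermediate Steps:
v = 7921 (v = 89**2 = 7921)
(27841 - 2799)*(-7413 + v) = (27841 - 2799)*(-7413 + 7921) = 25042*508 = 12721336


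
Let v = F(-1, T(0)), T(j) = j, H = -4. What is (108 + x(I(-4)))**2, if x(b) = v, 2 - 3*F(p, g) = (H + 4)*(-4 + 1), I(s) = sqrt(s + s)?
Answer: 106276/9 ≈ 11808.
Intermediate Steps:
I(s) = sqrt(2)*sqrt(s) (I(s) = sqrt(2*s) = sqrt(2)*sqrt(s))
F(p, g) = 2/3 (F(p, g) = 2/3 - (-4 + 4)*(-4 + 1)/3 = 2/3 - 0*(-3) = 2/3 - 1/3*0 = 2/3 + 0 = 2/3)
v = 2/3 ≈ 0.66667
x(b) = 2/3
(108 + x(I(-4)))**2 = (108 + 2/3)**2 = (326/3)**2 = 106276/9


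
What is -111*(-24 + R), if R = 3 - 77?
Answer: 10878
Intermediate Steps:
R = -74
-111*(-24 + R) = -111*(-24 - 74) = -111*(-98) = 10878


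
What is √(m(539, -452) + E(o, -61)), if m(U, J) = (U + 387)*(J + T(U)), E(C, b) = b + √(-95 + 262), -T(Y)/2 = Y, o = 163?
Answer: √(-1416841 + √167) ≈ 1190.3*I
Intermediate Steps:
T(Y) = -2*Y
E(C, b) = b + √167
m(U, J) = (387 + U)*(J - 2*U) (m(U, J) = (U + 387)*(J - 2*U) = (387 + U)*(J - 2*U))
√(m(539, -452) + E(o, -61)) = √((-774*539 - 2*539² + 387*(-452) - 452*539) + (-61 + √167)) = √((-417186 - 2*290521 - 174924 - 243628) + (-61 + √167)) = √((-417186 - 581042 - 174924 - 243628) + (-61 + √167)) = √(-1416780 + (-61 + √167)) = √(-1416841 + √167)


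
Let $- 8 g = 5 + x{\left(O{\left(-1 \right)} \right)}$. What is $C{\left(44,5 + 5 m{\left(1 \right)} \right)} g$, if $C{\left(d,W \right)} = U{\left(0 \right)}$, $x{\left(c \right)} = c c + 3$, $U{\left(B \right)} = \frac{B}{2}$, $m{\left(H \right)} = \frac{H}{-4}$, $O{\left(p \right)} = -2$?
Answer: $0$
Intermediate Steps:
$m{\left(H \right)} = - \frac{H}{4}$ ($m{\left(H \right)} = H \left(- \frac{1}{4}\right) = - \frac{H}{4}$)
$U{\left(B \right)} = \frac{B}{2}$ ($U{\left(B \right)} = B \frac{1}{2} = \frac{B}{2}$)
$x{\left(c \right)} = 3 + c^{2}$ ($x{\left(c \right)} = c^{2} + 3 = 3 + c^{2}$)
$g = - \frac{3}{2}$ ($g = - \frac{5 + \left(3 + \left(-2\right)^{2}\right)}{8} = - \frac{5 + \left(3 + 4\right)}{8} = - \frac{5 + 7}{8} = \left(- \frac{1}{8}\right) 12 = - \frac{3}{2} \approx -1.5$)
$C{\left(d,W \right)} = 0$ ($C{\left(d,W \right)} = \frac{1}{2} \cdot 0 = 0$)
$C{\left(44,5 + 5 m{\left(1 \right)} \right)} g = 0 \left(- \frac{3}{2}\right) = 0$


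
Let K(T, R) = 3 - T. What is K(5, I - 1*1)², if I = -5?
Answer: 4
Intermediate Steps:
K(5, I - 1*1)² = (3 - 1*5)² = (3 - 5)² = (-2)² = 4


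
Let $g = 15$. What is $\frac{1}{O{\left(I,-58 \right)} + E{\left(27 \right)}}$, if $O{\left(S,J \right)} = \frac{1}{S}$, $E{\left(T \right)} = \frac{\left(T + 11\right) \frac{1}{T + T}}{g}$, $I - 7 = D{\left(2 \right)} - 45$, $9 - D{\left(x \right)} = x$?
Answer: $\frac{12555}{184} \approx 68.234$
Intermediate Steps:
$D{\left(x \right)} = 9 - x$
$I = -31$ ($I = 7 + \left(\left(9 - 2\right) - 45\right) = 7 + \left(7 - 45\right) = 7 - 38 = -31$)
$E{\left(T \right)} = \frac{11 + T}{30 T}$ ($E{\left(T \right)} = \frac{\left(T + 11\right) \frac{1}{T + T}}{15} = \frac{11 + T}{2 T} \frac{1}{15} = \frac{11 + T}{30 T}$)
$\frac{1}{O{\left(I,-58 \right)} + E{\left(27 \right)}} = \frac{1}{\frac{1}{-31} + \frac{11 + 27}{30 \cdot 27}} = \frac{1}{- \frac{1}{31} + \frac{1}{30} \cdot \frac{1}{27} \cdot 38} = \frac{1}{- \frac{1}{31} + \frac{19}{405}} = \frac{1}{\frac{184}{12555}} = \frac{12555}{184}$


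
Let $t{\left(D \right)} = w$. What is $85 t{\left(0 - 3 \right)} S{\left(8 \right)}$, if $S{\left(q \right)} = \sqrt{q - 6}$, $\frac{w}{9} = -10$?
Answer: $- 7650 \sqrt{2} \approx -10819.0$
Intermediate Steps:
$w = -90$ ($w = 9 \left(-10\right) = -90$)
$t{\left(D \right)} = -90$
$S{\left(q \right)} = \sqrt{-6 + q}$
$85 t{\left(0 - 3 \right)} S{\left(8 \right)} = 85 \left(-90\right) \sqrt{-6 + 8} = - 7650 \sqrt{2}$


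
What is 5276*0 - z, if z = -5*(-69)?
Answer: -345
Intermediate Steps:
z = 345
5276*0 - z = 5276*0 - 1*345 = 0 - 345 = -345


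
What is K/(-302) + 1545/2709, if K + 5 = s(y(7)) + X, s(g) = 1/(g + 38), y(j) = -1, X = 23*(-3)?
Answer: 8226121/10090122 ≈ 0.81526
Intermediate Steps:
X = -69
s(g) = 1/(38 + g)
K = -2737/37 (K = -5 + (1/(38 - 1) - 69) = -5 + (1/37 - 69) = -5 - 2552/37 = -2737/37 ≈ -73.973)
K/(-302) + 1545/2709 = -2737/37/(-302) + 1545/2709 = -2737/37*(-1/302) + 1545*(1/2709) = 2737/11174 + 515/903 = 8226121/10090122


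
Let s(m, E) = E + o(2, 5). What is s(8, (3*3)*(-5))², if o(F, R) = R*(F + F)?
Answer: 625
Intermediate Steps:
o(F, R) = 2*F*R (o(F, R) = R*(2*F) = 2*F*R)
s(m, E) = 20 + E (s(m, E) = E + 2*2*5 = E + 20 = 20 + E)
s(8, (3*3)*(-5))² = (20 + (3*3)*(-5))² = (20 + 9*(-5))² = (20 - 45)² = (-25)² = 625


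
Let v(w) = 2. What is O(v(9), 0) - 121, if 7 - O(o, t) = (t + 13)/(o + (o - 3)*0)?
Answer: -241/2 ≈ -120.50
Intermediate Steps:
O(o, t) = 7 - (13 + t)/o (O(o, t) = 7 - (t + 13)/(o + (o - 3)*0) = 7 - (13 + t)/(o + (-3 + o)*0) = 7 - (13 + t)/(o + 0) = 7 - (13 + t)/o)
O(v(9), 0) - 121 = (-13 - 1*0 + 7*2)/2 - 121 = (-13 + 0 + 14)/2 - 121 = (1/2)*1 - 121 = 1/2 - 121 = -241/2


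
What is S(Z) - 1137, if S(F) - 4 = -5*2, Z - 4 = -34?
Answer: -1143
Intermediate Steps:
Z = -30 (Z = 4 - 34 = -30)
S(F) = -6 (S(F) = 4 - 5*2 = 4 - 10 = -6)
S(Z) - 1137 = -6 - 1137 = -1143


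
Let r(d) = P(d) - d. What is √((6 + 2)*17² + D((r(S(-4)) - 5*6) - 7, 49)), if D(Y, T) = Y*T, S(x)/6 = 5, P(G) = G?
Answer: √499 ≈ 22.338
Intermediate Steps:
S(x) = 30 (S(x) = 6*5 = 30)
r(d) = 0 (r(d) = d - d = 0)
D(Y, T) = T*Y
√((6 + 2)*17² + D((r(S(-4)) - 5*6) - 7, 49)) = √((6 + 2)*17² + 49*((0 - 5*6) - 7)) = √(8*289 + 49*((0 - 30) - 7)) = √(2312 + 49*(-30 - 7)) = √(2312 + 49*(-37)) = √(2312 - 1813) = √499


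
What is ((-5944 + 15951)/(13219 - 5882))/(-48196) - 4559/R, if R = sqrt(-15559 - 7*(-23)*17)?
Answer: -10007/353614052 + 4559*I*sqrt(12822)/12822 ≈ -2.8299e-5 + 40.262*I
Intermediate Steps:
R = I*sqrt(12822) (R = sqrt(-15559 + 161*17) = sqrt(-15559 + 2737) = sqrt(-12822) = I*sqrt(12822) ≈ 113.23*I)
((-5944 + 15951)/(13219 - 5882))/(-48196) - 4559/R = ((-5944 + 15951)/(13219 - 5882))/(-48196) - 4559*(-I*sqrt(12822)/12822) = (10007/7337)*(-1/48196) - (-4559)*I*sqrt(12822)/12822 = (10007*(1/7337))*(-1/48196) + 4559*I*sqrt(12822)/12822 = (10007/7337)*(-1/48196) + 4559*I*sqrt(12822)/12822 = -10007/353614052 + 4559*I*sqrt(12822)/12822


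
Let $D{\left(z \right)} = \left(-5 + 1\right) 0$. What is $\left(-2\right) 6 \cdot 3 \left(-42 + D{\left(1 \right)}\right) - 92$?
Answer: $1420$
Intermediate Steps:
$D{\left(z \right)} = 0$ ($D{\left(z \right)} = \left(-4\right) 0 = 0$)
$\left(-2\right) 6 \cdot 3 \left(-42 + D{\left(1 \right)}\right) - 92 = \left(-2\right) 6 \cdot 3 \left(-42 + 0\right) - 92 = \left(-12\right) 3 \left(-42\right) - 92 = \left(-36\right) \left(-42\right) - 92 = 1512 - 92 = 1420$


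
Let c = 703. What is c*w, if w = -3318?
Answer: -2332554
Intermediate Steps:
c*w = 703*(-3318) = -2332554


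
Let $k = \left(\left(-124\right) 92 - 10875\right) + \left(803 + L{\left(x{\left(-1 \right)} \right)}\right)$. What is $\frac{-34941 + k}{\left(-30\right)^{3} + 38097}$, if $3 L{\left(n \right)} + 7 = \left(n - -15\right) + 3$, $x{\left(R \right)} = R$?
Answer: $- \frac{169253}{33291} \approx -5.084$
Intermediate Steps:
$L{\left(n \right)} = \frac{11}{3} + \frac{n}{3}$ ($L{\left(n \right)} = - \frac{7}{3} + \frac{\left(n - -15\right) + 3}{3} = - \frac{7}{3} + \frac{\left(n + 15\right) + 3}{3} = - \frac{7}{3} + \frac{\left(15 + n\right) + 3}{3} = - \frac{7}{3} + \frac{18 + n}{3} = - \frac{7}{3} + \left(6 + \frac{n}{3}\right) = \frac{11}{3} + \frac{n}{3}$)
$k = - \frac{64430}{3}$ ($k = \left(\left(-124\right) 92 - 10875\right) + \left(803 + \left(\frac{11}{3} + \frac{1}{3} \left(-1\right)\right)\right) = \left(-11408 - 10875\right) + \left(803 + \left(\frac{11}{3} - \frac{1}{3}\right)\right) = -22283 + \left(803 + \frac{10}{3}\right) = -22283 + \frac{2419}{3} = - \frac{64430}{3} \approx -21477.0$)
$\frac{-34941 + k}{\left(-30\right)^{3} + 38097} = \frac{-34941 - \frac{64430}{3}}{\left(-30\right)^{3} + 38097} = - \frac{169253}{3 \left(-27000 + 38097\right)} = - \frac{169253}{3 \cdot 11097} = \left(- \frac{169253}{3}\right) \frac{1}{11097} = - \frac{169253}{33291}$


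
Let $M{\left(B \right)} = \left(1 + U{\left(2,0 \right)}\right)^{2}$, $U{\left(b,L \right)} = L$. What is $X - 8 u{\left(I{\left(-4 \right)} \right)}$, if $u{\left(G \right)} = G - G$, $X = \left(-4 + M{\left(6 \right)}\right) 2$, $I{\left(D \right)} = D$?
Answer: $-6$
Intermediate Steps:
$M{\left(B \right)} = 1$ ($M{\left(B \right)} = \left(1 + 0\right)^{2} = 1^{2} = 1$)
$X = -6$ ($X = \left(-4 + 1\right) 2 = \left(-3\right) 2 = -6$)
$u{\left(G \right)} = 0$
$X - 8 u{\left(I{\left(-4 \right)} \right)} = -6 - 0 = -6 + 0 = -6$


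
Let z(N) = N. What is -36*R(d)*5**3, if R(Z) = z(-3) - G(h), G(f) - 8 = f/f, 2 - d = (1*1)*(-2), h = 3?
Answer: 54000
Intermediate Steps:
d = 4 (d = 2 - 1*1*(-2) = 2 - (-2) = 2 - 1*(-2) = 2 + 2 = 4)
G(f) = 9 (G(f) = 8 + f/f = 8 + 1 = 9)
R(Z) = -12 (R(Z) = -3 - 1*9 = -3 - 9 = -12)
-36*R(d)*5**3 = -36*(-12)*5**3 = 432*125 = 54000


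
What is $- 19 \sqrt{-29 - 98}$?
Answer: $- 19 i \sqrt{127} \approx - 214.12 i$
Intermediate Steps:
$- 19 \sqrt{-29 - 98} = - 19 \sqrt{-127} = - 19 i \sqrt{127}$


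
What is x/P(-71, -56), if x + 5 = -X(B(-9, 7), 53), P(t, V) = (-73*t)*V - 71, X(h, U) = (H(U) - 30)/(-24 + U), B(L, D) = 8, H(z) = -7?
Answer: 36/2806417 ≈ 1.2828e-5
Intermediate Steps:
X(h, U) = -37/(-24 + U) (X(h, U) = (-7 - 30)/(-24 + U) = -37/(-24 + U))
P(t, V) = -71 - 73*V*t (P(t, V) = -73*V*t - 71 = -71 - 73*V*t)
x = -108/29 (x = -5 - (-37)/(-24 + 53) = -5 - (-37)/29 = -5 - 1*(-37/29) = -5 + 37/29 = -108/29 ≈ -3.7241)
x/P(-71, -56) = -108/(29*(-71 - 73*(-56)*(-71))) = -108/(29*(-71 - 290248)) = -108/29/(-290319) = -108/29*(-1/290319) = 36/2806417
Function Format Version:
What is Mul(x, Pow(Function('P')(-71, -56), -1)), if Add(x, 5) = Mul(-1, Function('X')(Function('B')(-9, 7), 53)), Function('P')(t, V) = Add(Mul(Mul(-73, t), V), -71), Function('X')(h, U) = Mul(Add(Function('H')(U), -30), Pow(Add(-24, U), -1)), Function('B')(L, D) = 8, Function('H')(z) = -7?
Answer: Rational(36, 2806417) ≈ 1.2828e-5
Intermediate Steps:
Function('X')(h, U) = Mul(-37, Pow(Add(-24, U), -1)) (Function('X')(h, U) = Mul(Add(-7, -30), Pow(Add(-24, U), -1)) = Mul(-37, Pow(Add(-24, U), -1)))
Function('P')(t, V) = Add(-71, Mul(-73, V, t)) (Function('P')(t, V) = Add(Mul(-73, V, t), -71) = Add(-71, Mul(-73, V, t)))
x = Rational(-108, 29) (x = Add(-5, Mul(-1, Mul(-37, Pow(Add(-24, 53), -1)))) = Add(-5, Mul(-1, Mul(-37, Pow(29, -1)))) = Add(-5, Mul(-1, Mul(-37, Rational(1, 29)))) = Add(-5, Mul(-1, Rational(-37, 29))) = Add(-5, Rational(37, 29)) = Rational(-108, 29) ≈ -3.7241)
Mul(x, Pow(Function('P')(-71, -56), -1)) = Mul(Rational(-108, 29), Pow(Add(-71, Mul(-73, -56, -71)), -1)) = Mul(Rational(-108, 29), Pow(Add(-71, -290248), -1)) = Mul(Rational(-108, 29), Pow(-290319, -1)) = Mul(Rational(-108, 29), Rational(-1, 290319)) = Rational(36, 2806417)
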